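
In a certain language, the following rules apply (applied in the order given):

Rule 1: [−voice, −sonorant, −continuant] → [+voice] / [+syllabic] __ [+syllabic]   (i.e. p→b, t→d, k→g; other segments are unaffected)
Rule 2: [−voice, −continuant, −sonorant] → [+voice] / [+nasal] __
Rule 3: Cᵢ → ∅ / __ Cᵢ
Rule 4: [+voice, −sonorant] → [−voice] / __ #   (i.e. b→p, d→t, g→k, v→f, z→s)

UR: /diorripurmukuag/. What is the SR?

dioriburmuguak

Rule 1 (intervocalic voicing): /p/ is a voiceless stop between vowels /i/ and /u/, so it voices to [b]. /k/ is a voiceless stop between vowels /u/ and /u/, so it voices to [g]. /diorripurmukuag/ → diorriburmuguag.
Rule 2 (post-nasal voicing): no segment meets the environment; /diorriburmuguag/ is unchanged.
Rule 3 (degemination): /rr/ is a geminate; the first /r/ deletes. /diorriburmuguag/ → dioriburmuguag.
Rule 4 (final devoicing): /g/ is a voiced obstruent in word-final position, so it devoices to [k]. /dioriburmuguag/ → dioriburmuguak.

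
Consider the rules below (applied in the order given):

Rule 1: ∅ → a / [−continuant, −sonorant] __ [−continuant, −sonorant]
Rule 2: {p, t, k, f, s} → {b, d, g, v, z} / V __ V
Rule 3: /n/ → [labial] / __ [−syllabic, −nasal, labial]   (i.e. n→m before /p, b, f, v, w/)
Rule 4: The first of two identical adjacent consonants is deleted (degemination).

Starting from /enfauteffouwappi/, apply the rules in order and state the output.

emfaudefouwababi

Rule 1 (stop-cluster a-epenthesis): /p/ and /p/ form a stop–stop cluster, so [a] is inserted between them. /enfauteffouwappi/ → enfauteffouwapapi.
Rule 2 (intervocalic voicing): /t/ is a voiceless obstruent between vowels /u/ and /e/, so it voices to [d]. /p/ is a voiceless obstruent between vowels /a/ and /a/, so it voices to [b]. /p/ is a voiceless obstruent between vowels /a/ and /i/, so it voices to [b]. /enfauteffouwapapi/ → enfaudeffouwababi.
Rule 3 (nasal place assimilation): /n/ precedes the labial consonant /f/, so it assimilates in place to [m]. /enfaudeffouwababi/ → emfaudeffouwababi.
Rule 4 (degemination): /ff/ is a geminate; the first /f/ deletes. /emfaudeffouwababi/ → emfaudefouwababi.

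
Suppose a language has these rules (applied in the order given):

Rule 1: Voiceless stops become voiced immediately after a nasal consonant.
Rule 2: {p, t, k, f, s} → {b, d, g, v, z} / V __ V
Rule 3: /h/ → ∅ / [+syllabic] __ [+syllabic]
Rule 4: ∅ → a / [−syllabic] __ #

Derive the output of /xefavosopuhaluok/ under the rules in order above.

xevavozobualuoka

Rule 1 (post-nasal voicing): no segment meets the environment; /xefavosopuhaluok/ is unchanged.
Rule 2 (intervocalic voicing): /f/ is a voiceless obstruent between vowels /e/ and /a/, so it voices to [v]. /s/ is a voiceless obstruent between vowels /o/ and /o/, so it voices to [z]. /p/ is a voiceless obstruent between vowels /o/ and /u/, so it voices to [b]. /xefavosopuhaluok/ → xevavozobuhaluok.
Rule 3 (intervocalic h-deletion): /h/ occurs between vowels /u/ and /a/, so it deletes. /xevavozobuhaluok/ → xevavozobualuok.
Rule 4 (final a-epenthesis): the form ends in the consonant /k/, so [a] is inserted word-finally. /xevavozobualuok/ → xevavozobualuoka.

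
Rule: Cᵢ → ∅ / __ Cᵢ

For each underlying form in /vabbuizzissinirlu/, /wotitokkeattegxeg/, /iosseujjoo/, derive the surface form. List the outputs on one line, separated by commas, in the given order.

/vabbuizzissinirlu/: /bb/ is a geminate; the first /b/ deletes. /zz/ is a geminate; the first /z/ deletes. /ss/ is a geminate; the first /s/ deletes. → [vabuizisinirlu].
/wotitokkeattegxeg/: /kk/ is a geminate; the first /k/ deletes. /tt/ is a geminate; the first /t/ deletes. → [wotitokeategxeg].
/iosseujjoo/: /ss/ is a geminate; the first /s/ deletes. /jj/ is a geminate; the first /j/ deletes. → [ioseujoo].

vabuizisinirlu, wotitokeategxeg, ioseujoo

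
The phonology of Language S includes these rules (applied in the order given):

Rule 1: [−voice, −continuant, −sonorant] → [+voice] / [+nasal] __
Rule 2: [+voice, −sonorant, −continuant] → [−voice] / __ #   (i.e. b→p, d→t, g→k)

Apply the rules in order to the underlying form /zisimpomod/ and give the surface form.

Rule 1 (post-nasal voicing): /p/ is a voiceless stop immediately after the nasal /m/, so it voices to [b]. /zisimpomod/ → zisimbomod.
Rule 2 (final devoicing): /d/ is a voiced stop in word-final position, so it devoices to [t]. /zisimbomod/ → zisimbomot.

zisimbomot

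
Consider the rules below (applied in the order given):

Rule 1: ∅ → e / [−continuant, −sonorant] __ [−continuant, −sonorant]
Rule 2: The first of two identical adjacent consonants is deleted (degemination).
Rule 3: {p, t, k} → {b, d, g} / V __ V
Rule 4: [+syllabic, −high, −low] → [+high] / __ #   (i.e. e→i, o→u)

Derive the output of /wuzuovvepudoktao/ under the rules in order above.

Rule 1 (stop-cluster e-epenthesis): /k/ and /t/ form a stop–stop cluster, so [e] is inserted between them. /wuzuovvepudoktao/ → wuzuovvepudoketao.
Rule 2 (degemination): /vv/ is a geminate; the first /v/ deletes. /wuzuovvepudoketao/ → wuzuovepudoketao.
Rule 3 (intervocalic voicing): /p/ is a voiceless stop between vowels /e/ and /u/, so it voices to [b]. /k/ is a voiceless stop between vowels /o/ and /e/, so it voices to [g]. /t/ is a voiceless stop between vowels /e/ and /a/, so it voices to [d]. /wuzuovepudoketao/ → wuzuovebudogedao.
Rule 4 (final vowel raising): /o/ is a mid vowel in word-final position, so it raises to [u]. /wuzuovebudogedao/ → wuzuovebudogedau.

wuzuovebudogedau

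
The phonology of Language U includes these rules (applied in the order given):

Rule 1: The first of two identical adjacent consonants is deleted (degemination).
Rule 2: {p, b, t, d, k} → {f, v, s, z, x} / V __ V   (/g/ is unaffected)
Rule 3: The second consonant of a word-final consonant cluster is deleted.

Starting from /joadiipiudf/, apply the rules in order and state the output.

Rule 1 (degemination): no segment meets the environment; /joadiipiudf/ is unchanged.
Rule 2 (intervocalic spirantization): /d/ is a stop between vowels /a/ and /i/, so it spirantizes to the fricative [z]. /p/ is a stop between vowels /i/ and /i/, so it spirantizes to the fricative [f]. /joadiipiudf/ → joaziifiudf.
Rule 3 (final cluster simplification): /f/ is the second consonant of a word-final cluster /df/, so it deletes. /joaziifiudf/ → joaziifiud.

joaziifiud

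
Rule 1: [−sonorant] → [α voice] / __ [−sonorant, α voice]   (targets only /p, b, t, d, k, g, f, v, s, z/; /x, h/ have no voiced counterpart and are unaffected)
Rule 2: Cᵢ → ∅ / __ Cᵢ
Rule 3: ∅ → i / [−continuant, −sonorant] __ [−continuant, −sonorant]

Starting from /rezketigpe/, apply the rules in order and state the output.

resketikipe

Rule 1 (regressive voicing assimilation): /z/ precedes the voiceless obstruent /k/, so it devoices to [s] by assimilation. /g/ precedes the voiceless obstruent /p/, so it devoices to [k] by assimilation. /rezketigpe/ → resketikpe.
Rule 2 (degemination): no segment meets the environment; /resketikpe/ is unchanged.
Rule 3 (stop-cluster i-epenthesis): /k/ and /p/ form a stop–stop cluster, so [i] is inserted between them. /resketikpe/ → resketikipe.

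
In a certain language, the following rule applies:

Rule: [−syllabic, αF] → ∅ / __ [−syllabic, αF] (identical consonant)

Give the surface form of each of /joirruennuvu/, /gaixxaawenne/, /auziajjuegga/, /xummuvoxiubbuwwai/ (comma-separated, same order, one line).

joiruenuvu, gaixaawene, auziajuega, xumuvoxiubuwai

/joirruennuvu/: /rr/ is a geminate; the first /r/ deletes. /nn/ is a geminate; the first /n/ deletes. → [joiruenuvu].
/gaixxaawenne/: /xx/ is a geminate; the first /x/ deletes. /nn/ is a geminate; the first /n/ deletes. → [gaixaawene].
/auziajjuegga/: /jj/ is a geminate; the first /j/ deletes. /gg/ is a geminate; the first /g/ deletes. → [auziajuega].
/xummuvoxiubbuwwai/: /mm/ is a geminate; the first /m/ deletes. /bb/ is a geminate; the first /b/ deletes. /ww/ is a geminate; the first /w/ deletes. → [xumuvoxiubuwai].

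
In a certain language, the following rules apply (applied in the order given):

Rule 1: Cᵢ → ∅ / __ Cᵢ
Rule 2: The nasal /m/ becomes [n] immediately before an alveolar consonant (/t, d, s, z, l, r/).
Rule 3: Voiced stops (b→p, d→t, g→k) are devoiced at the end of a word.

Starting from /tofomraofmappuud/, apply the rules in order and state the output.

tofonraofmapuut

Rule 1 (degemination): /pp/ is a geminate; the first /p/ deletes. /tofomraofmappuud/ → tofomraofmapuud.
Rule 2 (nasal place assimilation): /m/ precedes the alveolar consonant /r/, so it assimilates in place to [n]. /tofomraofmapuud/ → tofonraofmapuud.
Rule 3 (final devoicing): /d/ is a voiced stop in word-final position, so it devoices to [t]. /tofonraofmapuud/ → tofonraofmapuut.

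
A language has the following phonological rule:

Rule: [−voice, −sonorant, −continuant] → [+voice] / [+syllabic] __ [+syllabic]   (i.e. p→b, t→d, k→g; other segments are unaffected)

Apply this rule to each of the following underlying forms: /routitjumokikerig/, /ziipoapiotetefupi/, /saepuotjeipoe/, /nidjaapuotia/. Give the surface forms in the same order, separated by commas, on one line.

rouditjumogigerig, ziiboabiodedefubi, saebuotjeiboe, nidjaabuodia

/routitjumokikerig/: /t/ is a voiceless stop between vowels /u/ and /i/, so it voices to [d]. /k/ is a voiceless stop between vowels /o/ and /i/, so it voices to [g]. /k/ is a voiceless stop between vowels /i/ and /e/, so it voices to [g]. → [rouditjumogigerig].
/ziipoapiotetefupi/: /p/ is a voiceless stop between vowels /i/ and /o/, so it voices to [b]. /p/ is a voiceless stop between vowels /a/ and /i/, so it voices to [b]. /t/ is a voiceless stop between vowels /o/ and /e/, so it voices to [d]. /t/ is a voiceless stop between vowels /e/ and /e/, so it voices to [d]. /p/ is a voiceless stop between vowels /u/ and /i/, so it voices to [b]. → [ziiboabiodedefubi].
/saepuotjeipoe/: /p/ is a voiceless stop between vowels /e/ and /u/, so it voices to [b]. /p/ is a voiceless stop between vowels /i/ and /o/, so it voices to [b]. → [saebuotjeiboe].
/nidjaapuotia/: /p/ is a voiceless stop between vowels /a/ and /u/, so it voices to [b]. /t/ is a voiceless stop between vowels /o/ and /i/, so it voices to [d]. → [nidjaabuodia].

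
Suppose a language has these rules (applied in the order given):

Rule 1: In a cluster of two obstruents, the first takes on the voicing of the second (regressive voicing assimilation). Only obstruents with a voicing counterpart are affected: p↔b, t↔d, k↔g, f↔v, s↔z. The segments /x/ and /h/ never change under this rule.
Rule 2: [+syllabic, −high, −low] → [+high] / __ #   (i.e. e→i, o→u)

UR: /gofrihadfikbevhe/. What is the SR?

gofrihatfigbefhi

Rule 1 (regressive voicing assimilation): /d/ precedes the voiceless obstruent /f/, so it devoices to [t] by assimilation. /k/ precedes the voiced obstruent /b/, so it voices to [g] by assimilation. /v/ precedes the voiceless obstruent /h/, so it devoices to [f] by assimilation. /gofrihadfikbevhe/ → gofrihatfigbefhe.
Rule 2 (final vowel raising): /e/ is a mid vowel in word-final position, so it raises to [i]. /gofrihatfigbefhe/ → gofrihatfigbefhi.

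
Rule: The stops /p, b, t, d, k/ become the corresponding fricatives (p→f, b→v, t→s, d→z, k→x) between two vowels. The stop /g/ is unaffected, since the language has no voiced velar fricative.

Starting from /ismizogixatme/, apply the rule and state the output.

No segment of /ismizogixatme/ meets the structural description of the rule, so the form surfaces unchanged.

ismizogixatme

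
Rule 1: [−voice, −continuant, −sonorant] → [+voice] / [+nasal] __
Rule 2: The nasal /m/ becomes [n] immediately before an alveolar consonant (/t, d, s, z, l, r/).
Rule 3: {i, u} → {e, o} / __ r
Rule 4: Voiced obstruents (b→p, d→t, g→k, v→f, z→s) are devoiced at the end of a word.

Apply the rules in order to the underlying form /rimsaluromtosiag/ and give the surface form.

rinsalorondosiak

Rule 1 (post-nasal voicing): /t/ is a voiceless stop immediately after the nasal /m/, so it voices to [d]. /rimsaluromtosiag/ → rimsaluromdosiag.
Rule 2 (nasal place assimilation): /m/ precedes the alveolar consonant /s/, so it assimilates in place to [n]. /m/ precedes the alveolar consonant /d/, so it assimilates in place to [n]. /rimsaluromdosiag/ → rinsalurondosiag.
Rule 3 (pre-rhotic lowering): /u/ is a high vowel immediately before /r/, so it lowers to [o]. /rinsalurondosiag/ → rinsalorondosiag.
Rule 4 (final devoicing): /g/ is a voiced obstruent in word-final position, so it devoices to [k]. /rinsalorondosiag/ → rinsalorondosiak.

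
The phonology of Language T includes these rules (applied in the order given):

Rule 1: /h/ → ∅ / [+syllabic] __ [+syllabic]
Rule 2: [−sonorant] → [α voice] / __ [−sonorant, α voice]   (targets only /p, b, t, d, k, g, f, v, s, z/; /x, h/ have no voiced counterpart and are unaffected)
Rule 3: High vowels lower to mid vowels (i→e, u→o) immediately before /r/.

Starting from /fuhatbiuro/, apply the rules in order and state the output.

Rule 1 (intervocalic h-deletion): /h/ occurs between vowels /u/ and /a/, so it deletes. /fuhatbiuro/ → fuatbiuro.
Rule 2 (regressive voicing assimilation): /t/ precedes the voiced obstruent /b/, so it voices to [d] by assimilation. /fuatbiuro/ → fuadbiuro.
Rule 3 (pre-rhotic lowering): /u/ is a high vowel immediately before /r/, so it lowers to [o]. /fuadbiuro/ → fuadbioro.

fuadbioro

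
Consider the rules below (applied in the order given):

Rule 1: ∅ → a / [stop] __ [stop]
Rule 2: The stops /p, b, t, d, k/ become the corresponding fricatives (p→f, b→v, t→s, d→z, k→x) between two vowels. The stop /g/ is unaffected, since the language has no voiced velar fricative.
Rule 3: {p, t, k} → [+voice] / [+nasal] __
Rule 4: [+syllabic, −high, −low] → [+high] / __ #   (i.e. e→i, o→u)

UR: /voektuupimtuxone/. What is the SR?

Rule 1 (stop-cluster a-epenthesis): /k/ and /t/ form a stop–stop cluster, so [a] is inserted between them. /voektuupimtuxone/ → voekatuupimtuxone.
Rule 2 (intervocalic spirantization): /k/ is a stop between vowels /e/ and /a/, so it spirantizes to the fricative [x]. /t/ is a stop between vowels /a/ and /u/, so it spirantizes to the fricative [s]. /p/ is a stop between vowels /u/ and /i/, so it spirantizes to the fricative [f]. /voekatuupimtuxone/ → voexasuufimtuxone.
Rule 3 (post-nasal voicing): /t/ is a voiceless stop immediately after the nasal /m/, so it voices to [d]. /voexasuufimtuxone/ → voexasuufimduxone.
Rule 4 (final vowel raising): /e/ is a mid vowel in word-final position, so it raises to [i]. /voexasuufimduxone/ → voexasuufimduxoni.

voexasuufimduxoni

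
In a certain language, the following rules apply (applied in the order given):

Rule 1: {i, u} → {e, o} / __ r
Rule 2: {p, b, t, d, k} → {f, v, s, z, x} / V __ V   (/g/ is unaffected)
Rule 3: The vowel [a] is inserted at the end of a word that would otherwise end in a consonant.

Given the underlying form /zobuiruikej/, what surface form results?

Rule 1 (pre-rhotic lowering): /i/ is a high vowel immediately before /r/, so it lowers to [e]. /zobuiruikej/ → zobueruikej.
Rule 2 (intervocalic spirantization): /b/ is a stop between vowels /o/ and /u/, so it spirantizes to the fricative [v]. /k/ is a stop between vowels /i/ and /e/, so it spirantizes to the fricative [x]. /zobueruikej/ → zovueruixej.
Rule 3 (final a-epenthesis): the form ends in the consonant /j/, so [a] is inserted word-finally. /zovueruixej/ → zovueruixeja.

zovueruixeja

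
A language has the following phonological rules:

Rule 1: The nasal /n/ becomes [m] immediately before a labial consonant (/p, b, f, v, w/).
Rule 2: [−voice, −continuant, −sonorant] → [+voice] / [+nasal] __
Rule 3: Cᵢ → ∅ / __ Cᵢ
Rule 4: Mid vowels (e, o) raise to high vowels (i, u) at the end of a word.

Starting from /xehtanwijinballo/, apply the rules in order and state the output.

Rule 1 (nasal place assimilation): /n/ precedes the labial consonant /w/, so it assimilates in place to [m]. /n/ precedes the labial consonant /b/, so it assimilates in place to [m]. /xehtanwijinballo/ → xehtamwijimballo.
Rule 2 (post-nasal voicing): no segment meets the environment; /xehtamwijimballo/ is unchanged.
Rule 3 (degemination): /ll/ is a geminate; the first /l/ deletes. /xehtamwijimballo/ → xehtamwijimbalo.
Rule 4 (final vowel raising): /o/ is a mid vowel in word-final position, so it raises to [u]. /xehtamwijimbalo/ → xehtamwijimbalu.

xehtamwijimbalu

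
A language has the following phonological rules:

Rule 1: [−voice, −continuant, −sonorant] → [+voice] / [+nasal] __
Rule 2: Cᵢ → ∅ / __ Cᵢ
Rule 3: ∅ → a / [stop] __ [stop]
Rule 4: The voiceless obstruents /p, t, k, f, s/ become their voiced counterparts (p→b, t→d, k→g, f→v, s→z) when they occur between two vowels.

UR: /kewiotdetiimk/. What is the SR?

kewiodadediimg

Rule 1 (post-nasal voicing): /k/ is a voiceless stop immediately after the nasal /m/, so it voices to [g]. /kewiotdetiimk/ → kewiotdetiimg.
Rule 2 (degemination): no segment meets the environment; /kewiotdetiimg/ is unchanged.
Rule 3 (stop-cluster a-epenthesis): /t/ and /d/ form a stop–stop cluster, so [a] is inserted between them. /kewiotdetiimg/ → kewiotadetiimg.
Rule 4 (intervocalic voicing): /t/ is a voiceless obstruent between vowels /o/ and /a/, so it voices to [d]. /t/ is a voiceless obstruent between vowels /e/ and /i/, so it voices to [d]. /kewiotadetiimg/ → kewiodadediimg.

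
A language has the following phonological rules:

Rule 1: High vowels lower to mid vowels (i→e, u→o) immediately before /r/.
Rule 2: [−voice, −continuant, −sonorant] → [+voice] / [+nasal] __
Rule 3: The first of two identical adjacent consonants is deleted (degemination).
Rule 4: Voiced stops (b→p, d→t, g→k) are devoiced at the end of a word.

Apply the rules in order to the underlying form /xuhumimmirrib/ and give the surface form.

Rule 1 (pre-rhotic lowering): /i/ is a high vowel immediately before /r/, so it lowers to [e]. /xuhumimmirrib/ → xuhumimmerrib.
Rule 2 (post-nasal voicing): no segment meets the environment; /xuhumimmerrib/ is unchanged.
Rule 3 (degemination): /mm/ is a geminate; the first /m/ deletes. /rr/ is a geminate; the first /r/ deletes. /xuhumimmerrib/ → xuhumimerib.
Rule 4 (final devoicing): /b/ is a voiced stop in word-final position, so it devoices to [p]. /xuhumimerib/ → xuhumimerip.

xuhumimerip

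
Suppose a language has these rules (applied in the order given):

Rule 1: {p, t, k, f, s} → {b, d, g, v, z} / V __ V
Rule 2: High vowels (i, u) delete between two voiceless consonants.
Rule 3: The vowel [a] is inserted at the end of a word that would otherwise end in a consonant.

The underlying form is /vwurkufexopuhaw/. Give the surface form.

Rule 1 (intervocalic voicing): /f/ is a voiceless obstruent between vowels /u/ and /e/, so it voices to [v]. /p/ is a voiceless obstruent between vowels /o/ and /u/, so it voices to [b]. /vwurkufexopuhaw/ → vwurkuvexobuhaw.
Rule 2 (high vowel syncope): no segment meets the environment; /vwurkuvexobuhaw/ is unchanged.
Rule 3 (final a-epenthesis): the form ends in the consonant /w/, so [a] is inserted word-finally. /vwurkuvexobuhaw/ → vwurkuvexobuhawa.

vwurkuvexobuhawa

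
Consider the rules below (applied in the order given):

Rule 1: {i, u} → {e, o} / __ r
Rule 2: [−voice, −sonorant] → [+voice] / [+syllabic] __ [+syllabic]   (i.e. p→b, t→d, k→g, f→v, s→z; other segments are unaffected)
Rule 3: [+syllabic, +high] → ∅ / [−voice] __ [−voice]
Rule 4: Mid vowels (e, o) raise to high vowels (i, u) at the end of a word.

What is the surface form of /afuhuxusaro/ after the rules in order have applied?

Rule 1 (pre-rhotic lowering): no segment meets the environment; /afuhuxusaro/ is unchanged.
Rule 2 (intervocalic voicing): /f/ is a voiceless obstruent between vowels /a/ and /u/, so it voices to [v]. /s/ is a voiceless obstruent between vowels /u/ and /a/, so it voices to [z]. /afuhuxusaro/ → avuhuxuzaro.
Rule 3 (high vowel syncope): /u/ is a high vowel flanked by voiceless consonants /h/ and /x/, so it deletes. /avuhuxuzaro/ → avuhxuzaro.
Rule 4 (final vowel raising): /o/ is a mid vowel in word-final position, so it raises to [u]. /avuhxuzaro/ → avuhxuzaru.

avuhxuzaru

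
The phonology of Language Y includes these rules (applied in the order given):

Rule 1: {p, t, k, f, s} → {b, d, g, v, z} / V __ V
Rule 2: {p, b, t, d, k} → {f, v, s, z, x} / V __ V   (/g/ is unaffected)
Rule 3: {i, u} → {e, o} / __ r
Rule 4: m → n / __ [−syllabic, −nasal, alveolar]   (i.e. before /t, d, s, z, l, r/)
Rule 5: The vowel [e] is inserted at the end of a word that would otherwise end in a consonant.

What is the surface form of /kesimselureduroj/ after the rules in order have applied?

kezinselorezoroje

Rule 1 (intervocalic voicing): /s/ is a voiceless obstruent between vowels /e/ and /i/, so it voices to [z]. /kesimselureduroj/ → kezimselureduroj.
Rule 2 (intervocalic spirantization): /d/ is a stop between vowels /e/ and /u/, so it spirantizes to the fricative [z]. /kezimselureduroj/ → kezimselurezuroj.
Rule 3 (pre-rhotic lowering): /u/ is a high vowel immediately before /r/, so it lowers to [o]. /u/ is a high vowel immediately before /r/, so it lowers to [o]. /kezimselurezuroj/ → kezimselorezoroj.
Rule 4 (nasal place assimilation): /m/ precedes the alveolar consonant /s/, so it assimilates in place to [n]. /kezimselorezoroj/ → kezinselorezoroj.
Rule 5 (final e-epenthesis): the form ends in the consonant /j/, so [e] is inserted word-finally. /kezinselorezoroj/ → kezinselorezoroje.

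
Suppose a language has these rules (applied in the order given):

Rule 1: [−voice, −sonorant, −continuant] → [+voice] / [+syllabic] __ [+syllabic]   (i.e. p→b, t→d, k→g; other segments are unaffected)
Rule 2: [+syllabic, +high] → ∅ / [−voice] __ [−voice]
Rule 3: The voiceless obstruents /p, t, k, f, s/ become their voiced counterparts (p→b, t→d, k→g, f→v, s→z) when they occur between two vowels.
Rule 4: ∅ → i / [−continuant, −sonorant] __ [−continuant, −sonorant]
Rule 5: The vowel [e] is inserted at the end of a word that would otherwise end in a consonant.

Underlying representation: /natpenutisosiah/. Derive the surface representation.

natipenudizoziahe

Rule 1 (intervocalic voicing): /t/ is a voiceless stop between vowels /u/ and /i/, so it voices to [d]. /natpenutisosiah/ → natpenudisosiah.
Rule 2 (high vowel syncope): no segment meets the environment; /natpenudisosiah/ is unchanged.
Rule 3 (intervocalic voicing): /s/ is a voiceless obstruent between vowels /i/ and /o/, so it voices to [z]. /s/ is a voiceless obstruent between vowels /o/ and /i/, so it voices to [z]. /natpenudisosiah/ → natpenudizoziah.
Rule 4 (stop-cluster i-epenthesis): /t/ and /p/ form a stop–stop cluster, so [i] is inserted between them. /natpenudizoziah/ → natipenudizoziah.
Rule 5 (final e-epenthesis): the form ends in the consonant /h/, so [e] is inserted word-finally. /natipenudizoziah/ → natipenudizoziahe.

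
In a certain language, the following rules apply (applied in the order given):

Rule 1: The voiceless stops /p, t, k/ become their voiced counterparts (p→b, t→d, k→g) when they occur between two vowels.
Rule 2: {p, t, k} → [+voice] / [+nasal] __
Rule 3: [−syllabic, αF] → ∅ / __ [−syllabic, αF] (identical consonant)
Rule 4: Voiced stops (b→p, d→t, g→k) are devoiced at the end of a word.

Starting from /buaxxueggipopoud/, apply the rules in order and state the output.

buaxuegibobout

Rule 1 (intervocalic voicing): /p/ is a voiceless stop between vowels /i/ and /o/, so it voices to [b]. /p/ is a voiceless stop between vowels /o/ and /o/, so it voices to [b]. /buaxxueggipopoud/ → buaxxueggiboboud.
Rule 2 (post-nasal voicing): no segment meets the environment; /buaxxueggiboboud/ is unchanged.
Rule 3 (degemination): /xx/ is a geminate; the first /x/ deletes. /gg/ is a geminate; the first /g/ deletes. /buaxxueggiboboud/ → buaxuegiboboud.
Rule 4 (final devoicing): /d/ is a voiced stop in word-final position, so it devoices to [t]. /buaxuegiboboud/ → buaxuegibobout.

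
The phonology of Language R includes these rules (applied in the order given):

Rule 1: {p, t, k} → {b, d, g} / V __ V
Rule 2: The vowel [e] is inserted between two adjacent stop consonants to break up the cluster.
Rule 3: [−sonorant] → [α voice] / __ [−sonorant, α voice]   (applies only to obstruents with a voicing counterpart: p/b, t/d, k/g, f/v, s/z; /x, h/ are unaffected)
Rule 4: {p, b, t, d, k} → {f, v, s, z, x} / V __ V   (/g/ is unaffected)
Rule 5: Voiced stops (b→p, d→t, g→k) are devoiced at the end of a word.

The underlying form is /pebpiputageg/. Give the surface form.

pevefivuzagek

Rule 1 (intervocalic voicing): /p/ is a voiceless stop between vowels /i/ and /u/, so it voices to [b]. /t/ is a voiceless stop between vowels /u/ and /a/, so it voices to [d]. /pebpiputageg/ → pebpibudageg.
Rule 2 (stop-cluster e-epenthesis): /b/ and /p/ form a stop–stop cluster, so [e] is inserted between them. /pebpibudageg/ → pebepibudageg.
Rule 3 (regressive voicing assimilation): no segment meets the environment; /pebepibudageg/ is unchanged.
Rule 4 (intervocalic spirantization): /b/ is a stop between vowels /e/ and /e/, so it spirantizes to the fricative [v]. /p/ is a stop between vowels /e/ and /i/, so it spirantizes to the fricative [f]. /b/ is a stop between vowels /i/ and /u/, so it spirantizes to the fricative [v]. /d/ is a stop between vowels /u/ and /a/, so it spirantizes to the fricative [z]. /pebepibudageg/ → pevefivuzageg.
Rule 5 (final devoicing): /g/ is a voiced stop in word-final position, so it devoices to [k]. /pevefivuzageg/ → pevefivuzagek.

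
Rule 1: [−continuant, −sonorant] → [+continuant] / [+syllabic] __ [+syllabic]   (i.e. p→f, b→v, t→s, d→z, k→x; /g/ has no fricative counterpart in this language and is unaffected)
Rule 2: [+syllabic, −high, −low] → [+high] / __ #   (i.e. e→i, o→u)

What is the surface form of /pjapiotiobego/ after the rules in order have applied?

pjafiosiovegu

Rule 1 (intervocalic spirantization): /p/ is a stop between vowels /a/ and /i/, so it spirantizes to the fricative [f]. /t/ is a stop between vowels /o/ and /i/, so it spirantizes to the fricative [s]. /b/ is a stop between vowels /o/ and /e/, so it spirantizes to the fricative [v]. /pjapiotiobego/ → pjafiosiovego.
Rule 2 (final vowel raising): /o/ is a mid vowel in word-final position, so it raises to [u]. /pjafiosiovego/ → pjafiosiovegu.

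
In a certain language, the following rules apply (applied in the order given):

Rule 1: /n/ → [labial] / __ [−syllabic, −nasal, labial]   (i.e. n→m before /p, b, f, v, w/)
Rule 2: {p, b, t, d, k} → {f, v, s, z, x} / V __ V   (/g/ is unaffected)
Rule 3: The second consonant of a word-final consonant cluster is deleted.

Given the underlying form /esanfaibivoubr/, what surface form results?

Rule 1 (nasal place assimilation): /n/ precedes the labial consonant /f/, so it assimilates in place to [m]. /esanfaibivoubr/ → esamfaibivoubr.
Rule 2 (intervocalic spirantization): /b/ is a stop between vowels /i/ and /i/, so it spirantizes to the fricative [v]. /esamfaibivoubr/ → esamfaivivoubr.
Rule 3 (final cluster simplification): /r/ is the second consonant of a word-final cluster /br/, so it deletes. /esamfaivivoubr/ → esamfaivivoub.

esamfaivivoub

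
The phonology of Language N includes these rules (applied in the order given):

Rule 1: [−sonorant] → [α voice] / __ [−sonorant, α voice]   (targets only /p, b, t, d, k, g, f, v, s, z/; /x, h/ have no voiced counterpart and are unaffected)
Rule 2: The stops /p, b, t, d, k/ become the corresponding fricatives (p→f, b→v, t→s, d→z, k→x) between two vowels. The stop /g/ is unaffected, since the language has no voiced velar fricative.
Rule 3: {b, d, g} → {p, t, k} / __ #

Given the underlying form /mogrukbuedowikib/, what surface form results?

mogrugbuezowixip

Rule 1 (regressive voicing assimilation): /k/ precedes the voiced obstruent /b/, so it voices to [g] by assimilation. /mogrukbuedowikib/ → mogrugbuedowikib.
Rule 2 (intervocalic spirantization): /d/ is a stop between vowels /e/ and /o/, so it spirantizes to the fricative [z]. /k/ is a stop between vowels /i/ and /i/, so it spirantizes to the fricative [x]. /mogrugbuedowikib/ → mogrugbuezowixib.
Rule 3 (final devoicing): /b/ is a voiced stop in word-final position, so it devoices to [p]. /mogrugbuezowixib/ → mogrugbuezowixip.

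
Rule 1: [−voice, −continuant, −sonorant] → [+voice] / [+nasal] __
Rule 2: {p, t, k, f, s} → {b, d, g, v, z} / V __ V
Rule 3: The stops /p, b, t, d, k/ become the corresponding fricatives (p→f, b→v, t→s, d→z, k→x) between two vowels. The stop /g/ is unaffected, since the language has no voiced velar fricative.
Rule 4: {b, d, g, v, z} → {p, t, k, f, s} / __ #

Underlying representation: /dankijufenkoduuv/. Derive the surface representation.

Rule 1 (post-nasal voicing): /k/ is a voiceless stop immediately after the nasal /n/, so it voices to [g]. /k/ is a voiceless stop immediately after the nasal /n/, so it voices to [g]. /dankijufenkoduuv/ → dangijufengoduuv.
Rule 2 (intervocalic voicing): /f/ is a voiceless obstruent between vowels /u/ and /e/, so it voices to [v]. /dangijufengoduuv/ → dangijuvengoduuv.
Rule 3 (intervocalic spirantization): /d/ is a stop between vowels /o/ and /u/, so it spirantizes to the fricative [z]. /dangijuvengoduuv/ → dangijuvengozuuv.
Rule 4 (final devoicing): /v/ is a voiced obstruent in word-final position, so it devoices to [f]. /dangijuvengozuuv/ → dangijuvengozuuf.

dangijuvengozuuf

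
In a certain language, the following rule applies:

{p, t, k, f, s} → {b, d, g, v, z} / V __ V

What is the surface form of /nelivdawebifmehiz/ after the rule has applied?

No segment of /nelivdawebifmehiz/ meets the structural description of the rule, so the form surfaces unchanged.

nelivdawebifmehiz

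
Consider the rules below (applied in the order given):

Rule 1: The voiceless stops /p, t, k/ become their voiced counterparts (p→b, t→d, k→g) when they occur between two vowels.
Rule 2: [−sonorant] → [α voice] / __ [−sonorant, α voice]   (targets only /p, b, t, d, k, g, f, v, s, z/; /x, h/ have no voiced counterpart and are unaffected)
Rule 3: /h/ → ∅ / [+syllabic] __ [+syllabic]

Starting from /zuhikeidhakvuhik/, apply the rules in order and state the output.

Rule 1 (intervocalic voicing): /k/ is a voiceless stop between vowels /i/ and /e/, so it voices to [g]. /zuhikeidhakvuhik/ → zuhigeidhakvuhik.
Rule 2 (regressive voicing assimilation): /d/ precedes the voiceless obstruent /h/, so it devoices to [t] by assimilation. /k/ precedes the voiced obstruent /v/, so it voices to [g] by assimilation. /zuhigeidhakvuhik/ → zuhigeithagvuhik.
Rule 3 (intervocalic h-deletion): /h/ occurs between vowels /u/ and /i/, so it deletes. /h/ occurs between vowels /u/ and /i/, so it deletes. /zuhigeithagvuhik/ → zuigeithagvuik.

zuigeithagvuik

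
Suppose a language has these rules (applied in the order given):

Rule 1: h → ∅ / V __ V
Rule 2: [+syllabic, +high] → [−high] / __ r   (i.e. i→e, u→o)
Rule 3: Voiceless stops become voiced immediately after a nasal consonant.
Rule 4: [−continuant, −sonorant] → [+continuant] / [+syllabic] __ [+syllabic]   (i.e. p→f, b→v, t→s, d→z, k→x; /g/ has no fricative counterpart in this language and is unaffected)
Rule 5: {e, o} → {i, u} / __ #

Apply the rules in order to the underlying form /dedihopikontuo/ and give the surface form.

Rule 1 (intervocalic h-deletion): /h/ occurs between vowels /i/ and /o/, so it deletes. /dedihopikontuo/ → dediopikontuo.
Rule 2 (pre-rhotic lowering): no segment meets the environment; /dediopikontuo/ is unchanged.
Rule 3 (post-nasal voicing): /t/ is a voiceless stop immediately after the nasal /n/, so it voices to [d]. /dediopikontuo/ → dediopikonduo.
Rule 4 (intervocalic spirantization): /d/ is a stop between vowels /e/ and /i/, so it spirantizes to the fricative [z]. /p/ is a stop between vowels /o/ and /i/, so it spirantizes to the fricative [f]. /k/ is a stop between vowels /i/ and /o/, so it spirantizes to the fricative [x]. /dediopikonduo/ → deziofixonduo.
Rule 5 (final vowel raising): /o/ is a mid vowel in word-final position, so it raises to [u]. /deziofixonduo/ → deziofixonduu.

deziofixonduu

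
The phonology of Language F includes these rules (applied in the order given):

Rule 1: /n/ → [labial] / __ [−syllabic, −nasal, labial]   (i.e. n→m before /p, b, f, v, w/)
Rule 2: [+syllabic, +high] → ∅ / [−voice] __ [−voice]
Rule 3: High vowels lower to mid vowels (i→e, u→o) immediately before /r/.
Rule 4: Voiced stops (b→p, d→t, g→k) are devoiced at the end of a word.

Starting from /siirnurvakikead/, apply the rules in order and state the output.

Rule 1 (nasal place assimilation): no segment meets the environment; /siirnurvakikead/ is unchanged.
Rule 2 (high vowel syncope): /i/ is a high vowel flanked by voiceless consonants /k/ and /k/, so it deletes. /siirnurvakikead/ → siirnurvakkead.
Rule 3 (pre-rhotic lowering): /i/ is a high vowel immediately before /r/, so it lowers to [e]. /u/ is a high vowel immediately before /r/, so it lowers to [o]. /siirnurvakkead/ → siernorvakkead.
Rule 4 (final devoicing): /d/ is a voiced stop in word-final position, so it devoices to [t]. /siernorvakkead/ → siernorvakkeat.

siernorvakkeat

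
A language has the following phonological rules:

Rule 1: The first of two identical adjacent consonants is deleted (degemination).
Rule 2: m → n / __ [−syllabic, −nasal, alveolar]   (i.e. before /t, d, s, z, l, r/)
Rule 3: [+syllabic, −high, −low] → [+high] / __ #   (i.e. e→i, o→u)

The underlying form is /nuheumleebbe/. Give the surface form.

nuheunleebi

Rule 1 (degemination): /bb/ is a geminate; the first /b/ deletes. /nuheumleebbe/ → nuheumleebe.
Rule 2 (nasal place assimilation): /m/ precedes the alveolar consonant /l/, so it assimilates in place to [n]. /nuheumleebe/ → nuheunleebe.
Rule 3 (final vowel raising): /e/ is a mid vowel in word-final position, so it raises to [i]. /nuheunleebe/ → nuheunleebi.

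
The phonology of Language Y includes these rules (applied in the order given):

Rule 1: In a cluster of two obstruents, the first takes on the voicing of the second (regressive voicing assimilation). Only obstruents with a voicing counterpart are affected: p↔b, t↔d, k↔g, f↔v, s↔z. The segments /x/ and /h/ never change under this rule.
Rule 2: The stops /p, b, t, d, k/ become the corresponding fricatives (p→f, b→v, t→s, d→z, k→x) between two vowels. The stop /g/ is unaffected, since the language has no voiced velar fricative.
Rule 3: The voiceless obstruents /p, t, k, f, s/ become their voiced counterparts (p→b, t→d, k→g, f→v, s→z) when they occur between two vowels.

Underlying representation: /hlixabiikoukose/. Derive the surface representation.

Rule 1 (regressive voicing assimilation): no segment meets the environment; /hlixabiikoukose/ is unchanged.
Rule 2 (intervocalic spirantization): /b/ is a stop between vowels /a/ and /i/, so it spirantizes to the fricative [v]. /k/ is a stop between vowels /i/ and /o/, so it spirantizes to the fricative [x]. /k/ is a stop between vowels /u/ and /o/, so it spirantizes to the fricative [x]. /hlixabiikoukose/ → hlixaviixouxose.
Rule 3 (intervocalic voicing): /s/ is a voiceless obstruent between vowels /o/ and /e/, so it voices to [z]. /hlixaviixouxose/ → hlixaviixouxoze.

hlixaviixouxoze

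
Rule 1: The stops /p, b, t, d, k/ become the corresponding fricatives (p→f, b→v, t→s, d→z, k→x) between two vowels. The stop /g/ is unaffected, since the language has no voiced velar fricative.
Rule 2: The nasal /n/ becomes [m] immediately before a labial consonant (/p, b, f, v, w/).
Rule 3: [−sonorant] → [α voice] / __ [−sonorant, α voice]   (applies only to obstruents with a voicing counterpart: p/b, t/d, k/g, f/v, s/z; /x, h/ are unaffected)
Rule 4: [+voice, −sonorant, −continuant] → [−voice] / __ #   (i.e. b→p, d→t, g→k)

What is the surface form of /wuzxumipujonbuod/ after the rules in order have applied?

wusxumifujombuot

Rule 1 (intervocalic spirantization): /p/ is a stop between vowels /i/ and /u/, so it spirantizes to the fricative [f]. /wuzxumipujonbuod/ → wuzxumifujonbuod.
Rule 2 (nasal place assimilation): /n/ precedes the labial consonant /b/, so it assimilates in place to [m]. /wuzxumifujonbuod/ → wuzxumifujombuod.
Rule 3 (regressive voicing assimilation): /z/ precedes the voiceless obstruent /x/, so it devoices to [s] by assimilation. /wuzxumifujombuod/ → wusxumifujombuod.
Rule 4 (final devoicing): /d/ is a voiced stop in word-final position, so it devoices to [t]. /wusxumifujombuod/ → wusxumifujombuot.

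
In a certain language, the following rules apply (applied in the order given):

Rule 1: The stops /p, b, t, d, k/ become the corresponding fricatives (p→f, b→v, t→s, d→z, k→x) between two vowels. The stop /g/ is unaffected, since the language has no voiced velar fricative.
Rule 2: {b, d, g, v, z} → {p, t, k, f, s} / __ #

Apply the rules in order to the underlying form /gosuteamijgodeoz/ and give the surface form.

gosuseamijgozeos

Rule 1 (intervocalic spirantization): /t/ is a stop between vowels /u/ and /e/, so it spirantizes to the fricative [s]. /d/ is a stop between vowels /o/ and /e/, so it spirantizes to the fricative [z]. /gosuteamijgodeoz/ → gosuseamijgozeoz.
Rule 2 (final devoicing): /z/ is a voiced obstruent in word-final position, so it devoices to [s]. /gosuseamijgozeoz/ → gosuseamijgozeos.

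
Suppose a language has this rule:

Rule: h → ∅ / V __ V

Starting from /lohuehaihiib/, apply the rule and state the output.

loueaiiib

/h/ occurs between vowels /o/ and /u/, so it deletes.
/h/ occurs between vowels /e/ and /a/, so it deletes.
/h/ occurs between vowels /i/ and /i/, so it deletes.
Surface form: [loueaiiib].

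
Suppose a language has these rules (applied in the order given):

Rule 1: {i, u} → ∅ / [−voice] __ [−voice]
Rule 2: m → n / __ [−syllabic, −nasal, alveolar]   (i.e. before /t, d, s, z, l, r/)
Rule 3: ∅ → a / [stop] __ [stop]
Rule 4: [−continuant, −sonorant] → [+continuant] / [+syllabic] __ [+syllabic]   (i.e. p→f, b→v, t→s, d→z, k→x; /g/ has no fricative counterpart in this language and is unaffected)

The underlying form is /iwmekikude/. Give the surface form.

Rule 1 (high vowel syncope): /i/ is a high vowel flanked by voiceless consonants /k/ and /k/, so it deletes. /iwmekikude/ → iwmekkude.
Rule 2 (nasal place assimilation): no segment meets the environment; /iwmekkude/ is unchanged.
Rule 3 (stop-cluster a-epenthesis): /k/ and /k/ form a stop–stop cluster, so [a] is inserted between them. /iwmekkude/ → iwmekakude.
Rule 4 (intervocalic spirantization): /k/ is a stop between vowels /e/ and /a/, so it spirantizes to the fricative [x]. /k/ is a stop between vowels /a/ and /u/, so it spirantizes to the fricative [x]. /d/ is a stop between vowels /u/ and /e/, so it spirantizes to the fricative [z]. /iwmekakude/ → iwmexaxuze.

iwmexaxuze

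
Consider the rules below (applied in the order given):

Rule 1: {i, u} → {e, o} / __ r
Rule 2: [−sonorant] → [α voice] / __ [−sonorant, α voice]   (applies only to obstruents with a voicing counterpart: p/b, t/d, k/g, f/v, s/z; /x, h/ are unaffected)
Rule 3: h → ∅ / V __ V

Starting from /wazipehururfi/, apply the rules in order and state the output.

Rule 1 (pre-rhotic lowering): /u/ is a high vowel immediately before /r/, so it lowers to [o]. /u/ is a high vowel immediately before /r/, so it lowers to [o]. /wazipehururfi/ → wazipehororfi.
Rule 2 (regressive voicing assimilation): no segment meets the environment; /wazipehororfi/ is unchanged.
Rule 3 (intervocalic h-deletion): /h/ occurs between vowels /e/ and /o/, so it deletes. /wazipehororfi/ → wazipeororfi.

wazipeororfi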